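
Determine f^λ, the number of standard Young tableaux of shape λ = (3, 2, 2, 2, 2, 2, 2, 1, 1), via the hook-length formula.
# SYT of shape (3, 2, 2, 2, 2, 2, 2, 1, 1) = 46410

Hook-length formula: f^λ = n! / Π hook(c), product over all cells c of the Young diagram. For λ = (3, 2, 2, 2, 2, 2, 2, 1, 1), n = 17 boxes. Hook lengths by row (left-to-right, top-to-bottom): [11, 8, 1]; [9, 6]; [8, 5]; [7, 4]; [6, 3]; [5, 2]; [4, 1]; [2]; [1]. Product of hooks = 7664025600. So f^λ = 17! / 7664025600 = 355687428096000 / 7664025600 = 46410.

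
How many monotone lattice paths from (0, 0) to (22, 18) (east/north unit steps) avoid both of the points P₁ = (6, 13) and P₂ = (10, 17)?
Number of paths = 112743171147

Inclusion–exclusion. Total paths: C(40, 22) = 113380261800. Through P₁: C(19, 6)·C(21, 16) = 552109068. Through P₂: C(27, 10)·C(13, 12) = 109671705. Since P₁ is strictly southwest of P₂, a monotone path through both must visit P₁ then P₂; paths through both = C(19, 6)·C(8, 4)·C(13, 12) = 24690120. Avoid both = 113380261800 − 552109068 − 109671705 + 24690120 = 112743171147.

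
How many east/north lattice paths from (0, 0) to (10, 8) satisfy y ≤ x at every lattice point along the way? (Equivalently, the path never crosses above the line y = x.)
Number of paths = 11934

By the reflection principle (André's argument), the number of monotone paths to (10, 8) with n ≤ m that never go above y = x is C(18, 10) − C(18, 11) = 43758 − 31824 = 11934.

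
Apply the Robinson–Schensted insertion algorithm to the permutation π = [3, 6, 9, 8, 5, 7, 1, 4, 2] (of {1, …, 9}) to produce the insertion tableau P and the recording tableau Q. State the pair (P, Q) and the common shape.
P = [1, 2, 7] / [3, 4] / [5, 8] / [6] / [9];  Q = [1, 2, 3] / [4, 6] / [5, 8] / [7] / [9];  common shape = (3, 2, 2, 1, 1)

Row-insert the values π_1, π_2, … into P one at a time, bumping the leftmost entry strictly greater than the inserted value down to the next row. The recording tableau Q records, in position (i, j), the step at which that cell was added to P.
  Insert 3 (step 1): P = [3];  Q = [1]
  Insert 6 (step 2): P = [3, 6];  Q = [1, 2]
  Insert 9 (step 3): P = [3, 6, 9];  Q = [1, 2, 3]
  Insert 8 (step 4): P = [3, 6, 8] / [9];  Q = [1, 2, 3] / [4]
  Insert 5 (step 5): P = [3, 5, 8] / [6] / [9];  Q = [1, 2, 3] / [4] / [5]
  Insert 7 (step 6): P = [3, 5, 7] / [6, 8] / [9];  Q = [1, 2, 3] / [4, 6] / [5]
  Insert 1 (step 7): P = [1, 5, 7] / [3, 8] / [6] / [9];  Q = [1, 2, 3] / [4, 6] / [5] / [7]
  Insert 4 (step 8): P = [1, 4, 7] / [3, 5] / [6, 8] / [9];  Q = [1, 2, 3] / [4, 6] / [5, 8] / [7]
  Insert 2 (step 9): P = [1, 2, 7] / [3, 4] / [5, 8] / [6] / [9];  Q = [1, 2, 3] / [4, 6] / [5, 8] / [7] / [9]
Final shape: (3, 2, 2, 1, 1).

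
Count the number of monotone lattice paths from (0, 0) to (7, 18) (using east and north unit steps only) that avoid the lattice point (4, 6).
Number of paths = 385150

Total paths from (0, 0) to (7, 18): C(25, 7) = 480700. Paths through (4, 6): (paths (0, 0) → (4, 6)) × (paths (4, 6) → (7, 18)) = C(10, 4) · C(15, 3) = 210 · 455 = 95550. Avoidance count = 480700 − 95550 = 385150.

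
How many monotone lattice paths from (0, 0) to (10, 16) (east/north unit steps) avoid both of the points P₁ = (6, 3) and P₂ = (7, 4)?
Number of paths = 5038105

Inclusion–exclusion. Total paths: C(26, 10) = 5311735. Through P₁: C(9, 6)·C(17, 4) = 199920. Through P₂: C(11, 7)·C(15, 3) = 150150. Since P₁ is strictly southwest of P₂, a monotone path through both must visit P₁ then P₂; paths through both = C(9, 6)·C(2, 1)·C(15, 3) = 76440. Avoid both = 5311735 − 199920 − 150150 + 76440 = 5038105.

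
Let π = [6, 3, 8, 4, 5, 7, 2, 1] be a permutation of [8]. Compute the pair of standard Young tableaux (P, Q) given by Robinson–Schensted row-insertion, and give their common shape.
P = [1, 4, 5, 7] / [2, 8] / [3] / [6];  Q = [1, 3, 5, 6] / [2, 4] / [7] / [8];  common shape = (4, 2, 1, 1)

Row-insert the values π_1, π_2, … into P one at a time, bumping the leftmost entry strictly greater than the inserted value down to the next row. The recording tableau Q records, in position (i, j), the step at which that cell was added to P.
  Insert 6 (step 1): P = [6];  Q = [1]
  Insert 3 (step 2): P = [3] / [6];  Q = [1] / [2]
  Insert 8 (step 3): P = [3, 8] / [6];  Q = [1, 3] / [2]
  Insert 4 (step 4): P = [3, 4] / [6, 8];  Q = [1, 3] / [2, 4]
  Insert 5 (step 5): P = [3, 4, 5] / [6, 8];  Q = [1, 3, 5] / [2, 4]
  Insert 7 (step 6): P = [3, 4, 5, 7] / [6, 8];  Q = [1, 3, 5, 6] / [2, 4]
  Insert 2 (step 7): P = [2, 4, 5, 7] / [3, 8] / [6];  Q = [1, 3, 5, 6] / [2, 4] / [7]
  Insert 1 (step 8): P = [1, 4, 5, 7] / [2, 8] / [3] / [6];  Q = [1, 3, 5, 6] / [2, 4] / [7] / [8]
Final shape: (4, 2, 1, 1).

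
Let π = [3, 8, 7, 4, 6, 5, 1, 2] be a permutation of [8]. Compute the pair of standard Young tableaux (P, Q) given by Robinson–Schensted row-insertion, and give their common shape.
P = [1, 2, 5] / [3, 4] / [6] / [7] / [8];  Q = [1, 2, 5] / [3, 8] / [4] / [6] / [7];  common shape = (3, 2, 1, 1, 1)

Row-insert the values π_1, π_2, … into P one at a time, bumping the leftmost entry strictly greater than the inserted value down to the next row. The recording tableau Q records, in position (i, j), the step at which that cell was added to P.
  Insert 3 (step 1): P = [3];  Q = [1]
  Insert 8 (step 2): P = [3, 8];  Q = [1, 2]
  Insert 7 (step 3): P = [3, 7] / [8];  Q = [1, 2] / [3]
  Insert 4 (step 4): P = [3, 4] / [7] / [8];  Q = [1, 2] / [3] / [4]
  Insert 6 (step 5): P = [3, 4, 6] / [7] / [8];  Q = [1, 2, 5] / [3] / [4]
  Insert 5 (step 6): P = [3, 4, 5] / [6] / [7] / [8];  Q = [1, 2, 5] / [3] / [4] / [6]
  Insert 1 (step 7): P = [1, 4, 5] / [3] / [6] / [7] / [8];  Q = [1, 2, 5] / [3] / [4] / [6] / [7]
  Insert 2 (step 8): P = [1, 2, 5] / [3, 4] / [6] / [7] / [8];  Q = [1, 2, 5] / [3, 8] / [4] / [6] / [7]
Final shape: (3, 2, 1, 1, 1).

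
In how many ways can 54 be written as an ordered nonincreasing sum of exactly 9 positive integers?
p(54, 9 parts) = 25331

Partitions of n into exactly k parts are in bijection with partitions of n − k into at most k parts (subtract 1 from each part). So p(54, exactly 9) = p(45, parts ≤ 9). Computing via the recurrence p(m, j) = p(m, j−1) + p(m−j, j) gives 25331.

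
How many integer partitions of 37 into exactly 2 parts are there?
p(37, 2 parts) = 18

Partitions of n into exactly k parts are in bijection with partitions of n − k into at most k parts (subtract 1 from each part). So p(37, exactly 2) = p(35, parts ≤ 2). Computing via the recurrence p(m, j) = p(m, j−1) + p(m−j, j) gives 18.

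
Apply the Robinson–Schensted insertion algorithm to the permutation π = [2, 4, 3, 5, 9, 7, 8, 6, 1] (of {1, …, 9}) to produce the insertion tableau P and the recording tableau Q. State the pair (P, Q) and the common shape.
P = [1, 3, 5, 6, 8] / [2, 7] / [4] / [9];  Q = [1, 2, 4, 5, 7] / [3, 6] / [8] / [9];  common shape = (5, 2, 1, 1)

Row-insert the values π_1, π_2, … into P one at a time, bumping the leftmost entry strictly greater than the inserted value down to the next row. The recording tableau Q records, in position (i, j), the step at which that cell was added to P.
  Insert 2 (step 1): P = [2];  Q = [1]
  Insert 4 (step 2): P = [2, 4];  Q = [1, 2]
  Insert 3 (step 3): P = [2, 3] / [4];  Q = [1, 2] / [3]
  Insert 5 (step 4): P = [2, 3, 5] / [4];  Q = [1, 2, 4] / [3]
  Insert 9 (step 5): P = [2, 3, 5, 9] / [4];  Q = [1, 2, 4, 5] / [3]
  Insert 7 (step 6): P = [2, 3, 5, 7] / [4, 9];  Q = [1, 2, 4, 5] / [3, 6]
  Insert 8 (step 7): P = [2, 3, 5, 7, 8] / [4, 9];  Q = [1, 2, 4, 5, 7] / [3, 6]
  Insert 6 (step 8): P = [2, 3, 5, 6, 8] / [4, 7] / [9];  Q = [1, 2, 4, 5, 7] / [3, 6] / [8]
  Insert 1 (step 9): P = [1, 3, 5, 6, 8] / [2, 7] / [4] / [9];  Q = [1, 2, 4, 5, 7] / [3, 6] / [8] / [9]
Final shape: (5, 2, 1, 1).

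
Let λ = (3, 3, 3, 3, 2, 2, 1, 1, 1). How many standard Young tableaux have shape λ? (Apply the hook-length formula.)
# SYT of shape (3, 3, 3, 3, 2, 2, 1, 1, 1) = 2116296

Hook-length formula: f^λ = n! / Π hook(c), product over all cells c of the Young diagram. For λ = (3, 3, 3, 3, 2, 2, 1, 1, 1), n = 19 boxes. Hook lengths by row (left-to-right, top-to-bottom): [11, 7, 4]; [10, 6, 3]; [9, 5, 2]; [8, 4, 1]; [6, 2]; [5, 1]; [3]; [2]; [1]. Product of hooks = 57480192000. So f^λ = 19! / 57480192000 = 121645100408832000 / 57480192000 = 2116296.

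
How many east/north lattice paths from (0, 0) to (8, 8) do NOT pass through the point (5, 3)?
Number of paths = 9734

Total paths from (0, 0) to (8, 8): C(16, 8) = 12870. Paths through (5, 3): (paths (0, 0) → (5, 3)) × (paths (5, 3) → (8, 8)) = C(8, 5) · C(8, 3) = 56 · 56 = 3136. Avoidance count = 12870 − 3136 = 9734.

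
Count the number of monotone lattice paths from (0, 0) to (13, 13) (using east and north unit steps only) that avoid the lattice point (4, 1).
Number of paths = 8930950

Total paths from (0, 0) to (13, 13): C(26, 13) = 10400600. Paths through (4, 1): (paths (0, 0) → (4, 1)) × (paths (4, 1) → (13, 13)) = C(5, 4) · C(21, 9) = 5 · 293930 = 1469650. Avoidance count = 10400600 − 1469650 = 8930950.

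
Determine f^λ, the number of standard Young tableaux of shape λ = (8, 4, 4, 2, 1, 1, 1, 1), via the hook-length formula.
# SYT of shape (8, 4, 4, 2, 1, 1, 1, 1) = 1792502712

Hook-length formula: f^λ = n! / Π hook(c), product over all cells c of the Young diagram. For λ = (8, 4, 4, 2, 1, 1, 1, 1), n = 22 boxes. Hook lengths by row (left-to-right, top-to-bottom): [15, 10, 8, 7, 4, 3, 2, 1]; [10, 5, 3, 2]; [9, 4, 2, 1]; [6, 1]; [4]; [3]; [2]; [1]. Product of hooks = 627056640000. So f^λ = 22! / 627056640000 = 1124000727777607680000 / 627056640000 = 1792502712.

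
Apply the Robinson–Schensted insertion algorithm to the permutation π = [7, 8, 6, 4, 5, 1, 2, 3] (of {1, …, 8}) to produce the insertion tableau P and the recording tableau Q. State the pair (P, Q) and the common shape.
P = [1, 2, 3] / [4, 5] / [6, 8] / [7];  Q = [1, 2, 8] / [3, 5] / [4, 7] / [6];  common shape = (3, 2, 2, 1)

Row-insert the values π_1, π_2, … into P one at a time, bumping the leftmost entry strictly greater than the inserted value down to the next row. The recording tableau Q records, in position (i, j), the step at which that cell was added to P.
  Insert 7 (step 1): P = [7];  Q = [1]
  Insert 8 (step 2): P = [7, 8];  Q = [1, 2]
  Insert 6 (step 3): P = [6, 8] / [7];  Q = [1, 2] / [3]
  Insert 4 (step 4): P = [4, 8] / [6] / [7];  Q = [1, 2] / [3] / [4]
  Insert 5 (step 5): P = [4, 5] / [6, 8] / [7];  Q = [1, 2] / [3, 5] / [4]
  Insert 1 (step 6): P = [1, 5] / [4, 8] / [6] / [7];  Q = [1, 2] / [3, 5] / [4] / [6]
  Insert 2 (step 7): P = [1, 2] / [4, 5] / [6, 8] / [7];  Q = [1, 2] / [3, 5] / [4, 7] / [6]
  Insert 3 (step 8): P = [1, 2, 3] / [4, 5] / [6, 8] / [7];  Q = [1, 2, 8] / [3, 5] / [4, 7] / [6]
Final shape: (3, 2, 2, 1).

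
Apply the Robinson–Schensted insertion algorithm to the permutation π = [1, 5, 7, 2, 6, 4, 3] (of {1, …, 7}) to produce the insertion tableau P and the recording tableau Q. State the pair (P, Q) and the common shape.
P = [1, 2, 3] / [4, 6] / [5] / [7];  Q = [1, 2, 3] / [4, 5] / [6] / [7];  common shape = (3, 2, 1, 1)

Row-insert the values π_1, π_2, … into P one at a time, bumping the leftmost entry strictly greater than the inserted value down to the next row. The recording tableau Q records, in position (i, j), the step at which that cell was added to P.
  Insert 1 (step 1): P = [1];  Q = [1]
  Insert 5 (step 2): P = [1, 5];  Q = [1, 2]
  Insert 7 (step 3): P = [1, 5, 7];  Q = [1, 2, 3]
  Insert 2 (step 4): P = [1, 2, 7] / [5];  Q = [1, 2, 3] / [4]
  Insert 6 (step 5): P = [1, 2, 6] / [5, 7];  Q = [1, 2, 3] / [4, 5]
  Insert 4 (step 6): P = [1, 2, 4] / [5, 6] / [7];  Q = [1, 2, 3] / [4, 5] / [6]
  Insert 3 (step 7): P = [1, 2, 3] / [4, 6] / [5] / [7];  Q = [1, 2, 3] / [4, 5] / [6] / [7]
Final shape: (3, 2, 1, 1).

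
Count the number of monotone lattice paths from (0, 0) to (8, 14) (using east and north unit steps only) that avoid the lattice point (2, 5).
Number of paths = 214665

Total paths from (0, 0) to (8, 14): C(22, 8) = 319770. Paths through (2, 5): (paths (0, 0) → (2, 5)) × (paths (2, 5) → (8, 14)) = C(7, 2) · C(15, 6) = 21 · 5005 = 105105. Avoidance count = 319770 − 105105 = 214665.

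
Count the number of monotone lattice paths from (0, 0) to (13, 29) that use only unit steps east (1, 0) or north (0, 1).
Number of paths = 25518731280

A monotone lattice path from (0, 0) to (13, 29) consists of 13 east steps and 29 north steps in some order, so it is determined by which 13 of the 42 steps are east. The count is C(42, 13) = 25518731280.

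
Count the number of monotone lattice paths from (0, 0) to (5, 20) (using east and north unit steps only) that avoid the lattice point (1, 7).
Number of paths = 34090

Total paths from (0, 0) to (5, 20): C(25, 5) = 53130. Paths through (1, 7): (paths (0, 0) → (1, 7)) × (paths (1, 7) → (5, 20)) = C(8, 1) · C(17, 4) = 8 · 2380 = 19040. Avoidance count = 53130 − 19040 = 34090.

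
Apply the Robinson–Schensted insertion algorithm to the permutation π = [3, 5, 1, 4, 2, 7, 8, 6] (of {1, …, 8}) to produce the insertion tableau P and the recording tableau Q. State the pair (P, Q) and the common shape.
P = [1, 2, 6, 8] / [3, 4, 7] / [5];  Q = [1, 2, 6, 7] / [3, 4, 8] / [5];  common shape = (4, 3, 1)

Row-insert the values π_1, π_2, … into P one at a time, bumping the leftmost entry strictly greater than the inserted value down to the next row. The recording tableau Q records, in position (i, j), the step at which that cell was added to P.
  Insert 3 (step 1): P = [3];  Q = [1]
  Insert 5 (step 2): P = [3, 5];  Q = [1, 2]
  Insert 1 (step 3): P = [1, 5] / [3];  Q = [1, 2] / [3]
  Insert 4 (step 4): P = [1, 4] / [3, 5];  Q = [1, 2] / [3, 4]
  Insert 2 (step 5): P = [1, 2] / [3, 4] / [5];  Q = [1, 2] / [3, 4] / [5]
  Insert 7 (step 6): P = [1, 2, 7] / [3, 4] / [5];  Q = [1, 2, 6] / [3, 4] / [5]
  Insert 8 (step 7): P = [1, 2, 7, 8] / [3, 4] / [5];  Q = [1, 2, 6, 7] / [3, 4] / [5]
  Insert 6 (step 8): P = [1, 2, 6, 8] / [3, 4, 7] / [5];  Q = [1, 2, 6, 7] / [3, 4, 8] / [5]
Final shape: (4, 3, 1).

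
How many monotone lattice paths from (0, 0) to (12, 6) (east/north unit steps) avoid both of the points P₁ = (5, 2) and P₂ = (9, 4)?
Number of paths = 7634

Inclusion–exclusion. Total paths: C(18, 12) = 18564. Through P₁: C(7, 5)·C(11, 7) = 6930. Through P₂: C(13, 9)·C(5, 3) = 7150. Since P₁ is strictly southwest of P₂, a monotone path through both must visit P₁ then P₂; paths through both = C(7, 5)·C(6, 4)·C(5, 3) = 3150. Avoid both = 18564 − 6930 − 7150 + 3150 = 7634.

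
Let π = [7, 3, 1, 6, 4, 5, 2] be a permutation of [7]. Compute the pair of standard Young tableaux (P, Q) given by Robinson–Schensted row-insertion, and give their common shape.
P = [1, 2, 5] / [3, 4] / [6] / [7];  Q = [1, 4, 6] / [2, 5] / [3] / [7];  common shape = (3, 2, 1, 1)

Row-insert the values π_1, π_2, … into P one at a time, bumping the leftmost entry strictly greater than the inserted value down to the next row. The recording tableau Q records, in position (i, j), the step at which that cell was added to P.
  Insert 7 (step 1): P = [7];  Q = [1]
  Insert 3 (step 2): P = [3] / [7];  Q = [1] / [2]
  Insert 1 (step 3): P = [1] / [3] / [7];  Q = [1] / [2] / [3]
  Insert 6 (step 4): P = [1, 6] / [3] / [7];  Q = [1, 4] / [2] / [3]
  Insert 4 (step 5): P = [1, 4] / [3, 6] / [7];  Q = [1, 4] / [2, 5] / [3]
  Insert 5 (step 6): P = [1, 4, 5] / [3, 6] / [7];  Q = [1, 4, 6] / [2, 5] / [3]
  Insert 2 (step 7): P = [1, 2, 5] / [3, 4] / [6] / [7];  Q = [1, 4, 6] / [2, 5] / [3] / [7]
Final shape: (3, 2, 1, 1).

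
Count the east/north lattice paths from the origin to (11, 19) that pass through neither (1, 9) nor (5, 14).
Number of paths = 47989724

Inclusion–exclusion. Total paths: C(30, 11) = 54627300. Through P₁: C(10, 1)·C(20, 10) = 1847560. Through P₂: C(19, 5)·C(11, 6) = 5372136. Since P₁ is strictly southwest of P₂, a monotone path through both must visit P₁ then P₂; paths through both = C(10, 1)·C(9, 4)·C(11, 6) = 582120. Avoid both = 54627300 − 1847560 − 5372136 + 582120 = 47989724.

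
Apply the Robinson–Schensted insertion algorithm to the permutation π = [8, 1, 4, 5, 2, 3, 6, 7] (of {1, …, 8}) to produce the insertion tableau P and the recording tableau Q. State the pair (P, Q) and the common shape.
P = [1, 2, 3, 6, 7] / [4, 5] / [8];  Q = [1, 3, 4, 7, 8] / [2, 6] / [5];  common shape = (5, 2, 1)

Row-insert the values π_1, π_2, … into P one at a time, bumping the leftmost entry strictly greater than the inserted value down to the next row. The recording tableau Q records, in position (i, j), the step at which that cell was added to P.
  Insert 8 (step 1): P = [8];  Q = [1]
  Insert 1 (step 2): P = [1] / [8];  Q = [1] / [2]
  Insert 4 (step 3): P = [1, 4] / [8];  Q = [1, 3] / [2]
  Insert 5 (step 4): P = [1, 4, 5] / [8];  Q = [1, 3, 4] / [2]
  Insert 2 (step 5): P = [1, 2, 5] / [4] / [8];  Q = [1, 3, 4] / [2] / [5]
  Insert 3 (step 6): P = [1, 2, 3] / [4, 5] / [8];  Q = [1, 3, 4] / [2, 6] / [5]
  Insert 6 (step 7): P = [1, 2, 3, 6] / [4, 5] / [8];  Q = [1, 3, 4, 7] / [2, 6] / [5]
  Insert 7 (step 8): P = [1, 2, 3, 6, 7] / [4, 5] / [8];  Q = [1, 3, 4, 7, 8] / [2, 6] / [5]
Final shape: (5, 2, 1).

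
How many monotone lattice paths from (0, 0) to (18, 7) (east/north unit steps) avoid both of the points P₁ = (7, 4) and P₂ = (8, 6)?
Number of paths = 338437

Inclusion–exclusion. Total paths: C(25, 18) = 480700. Through P₁: C(11, 7)·C(14, 11) = 120120. Through P₂: C(14, 8)·C(11, 10) = 33033. Since P₁ is strictly southwest of P₂, a monotone path through both must visit P₁ then P₂; paths through both = C(11, 7)·C(3, 1)·C(11, 10) = 10890. Avoid both = 480700 − 120120 − 33033 + 10890 = 338437.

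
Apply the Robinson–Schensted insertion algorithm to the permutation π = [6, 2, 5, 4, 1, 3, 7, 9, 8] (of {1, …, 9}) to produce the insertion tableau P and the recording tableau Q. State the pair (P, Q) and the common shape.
P = [1, 3, 7, 8] / [2, 4, 9] / [5] / [6];  Q = [1, 3, 7, 8] / [2, 6, 9] / [4] / [5];  common shape = (4, 3, 1, 1)

Row-insert the values π_1, π_2, … into P one at a time, bumping the leftmost entry strictly greater than the inserted value down to the next row. The recording tableau Q records, in position (i, j), the step at which that cell was added to P.
  Insert 6 (step 1): P = [6];  Q = [1]
  Insert 2 (step 2): P = [2] / [6];  Q = [1] / [2]
  Insert 5 (step 3): P = [2, 5] / [6];  Q = [1, 3] / [2]
  Insert 4 (step 4): P = [2, 4] / [5] / [6];  Q = [1, 3] / [2] / [4]
  Insert 1 (step 5): P = [1, 4] / [2] / [5] / [6];  Q = [1, 3] / [2] / [4] / [5]
  Insert 3 (step 6): P = [1, 3] / [2, 4] / [5] / [6];  Q = [1, 3] / [2, 6] / [4] / [5]
  Insert 7 (step 7): P = [1, 3, 7] / [2, 4] / [5] / [6];  Q = [1, 3, 7] / [2, 6] / [4] / [5]
  Insert 9 (step 8): P = [1, 3, 7, 9] / [2, 4] / [5] / [6];  Q = [1, 3, 7, 8] / [2, 6] / [4] / [5]
  Insert 8 (step 9): P = [1, 3, 7, 8] / [2, 4, 9] / [5] / [6];  Q = [1, 3, 7, 8] / [2, 6, 9] / [4] / [5]
Final shape: (4, 3, 1, 1).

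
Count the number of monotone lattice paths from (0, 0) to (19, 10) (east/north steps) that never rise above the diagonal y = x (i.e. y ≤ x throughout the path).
Number of paths = 10015005

By the reflection principle (André's argument), the number of monotone paths to (19, 10) with n ≤ m that never go above y = x is C(29, 19) − C(29, 20) = 20030010 − 10015005 = 10015005.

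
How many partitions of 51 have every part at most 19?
p(51, parts ≤ 19) = 204725

Use the recurrence p(n, m) = p(n, m−1) + p(n−m, m): either the largest part is < m (count p(n, m−1)) or the largest part is exactly m (remove one copy of m, count p(n−m, m)). With p(0, ·) = 1 this gives p(51, parts ≤ 19) = 204725. (By conjugating Young diagrams, this also counts partitions of 51 into at most 19 parts.)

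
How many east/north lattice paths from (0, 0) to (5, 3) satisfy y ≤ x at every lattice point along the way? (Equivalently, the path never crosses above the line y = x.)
Number of paths = 28

By the reflection principle (André's argument), the number of monotone paths to (5, 3) with n ≤ m that never go above y = x is C(8, 5) − C(8, 6) = 56 − 28 = 28.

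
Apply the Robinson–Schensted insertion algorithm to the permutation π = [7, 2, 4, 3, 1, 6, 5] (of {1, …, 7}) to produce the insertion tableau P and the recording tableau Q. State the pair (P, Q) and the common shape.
P = [1, 3, 5] / [2, 6] / [4] / [7];  Q = [1, 3, 6] / [2, 7] / [4] / [5];  common shape = (3, 2, 1, 1)

Row-insert the values π_1, π_2, … into P one at a time, bumping the leftmost entry strictly greater than the inserted value down to the next row. The recording tableau Q records, in position (i, j), the step at which that cell was added to P.
  Insert 7 (step 1): P = [7];  Q = [1]
  Insert 2 (step 2): P = [2] / [7];  Q = [1] / [2]
  Insert 4 (step 3): P = [2, 4] / [7];  Q = [1, 3] / [2]
  Insert 3 (step 4): P = [2, 3] / [4] / [7];  Q = [1, 3] / [2] / [4]
  Insert 1 (step 5): P = [1, 3] / [2] / [4] / [7];  Q = [1, 3] / [2] / [4] / [5]
  Insert 6 (step 6): P = [1, 3, 6] / [2] / [4] / [7];  Q = [1, 3, 6] / [2] / [4] / [5]
  Insert 5 (step 7): P = [1, 3, 5] / [2, 6] / [4] / [7];  Q = [1, 3, 6] / [2, 7] / [4] / [5]
Final shape: (3, 2, 1, 1).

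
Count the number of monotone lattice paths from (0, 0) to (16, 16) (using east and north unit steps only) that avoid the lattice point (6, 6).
Number of paths = 430365846

Total paths from (0, 0) to (16, 16): C(32, 16) = 601080390. Paths through (6, 6): (paths (0, 0) → (6, 6)) × (paths (6, 6) → (16, 16)) = C(12, 6) · C(20, 10) = 924 · 184756 = 170714544. Avoidance count = 601080390 − 170714544 = 430365846.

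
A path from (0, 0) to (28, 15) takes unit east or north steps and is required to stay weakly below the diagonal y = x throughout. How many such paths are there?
Number of paths = 73153696336

By the reflection principle (André's argument), the number of monotone paths to (28, 15) with n ≤ m that never go above y = x is C(43, 28) − C(43, 29) = 151532656696 − 78378960360 = 73153696336.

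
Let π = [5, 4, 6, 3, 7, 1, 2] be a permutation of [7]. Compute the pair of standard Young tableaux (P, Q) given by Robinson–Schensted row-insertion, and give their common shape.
P = [1, 2, 7] / [3, 6] / [4] / [5];  Q = [1, 3, 5] / [2, 7] / [4] / [6];  common shape = (3, 2, 1, 1)

Row-insert the values π_1, π_2, … into P one at a time, bumping the leftmost entry strictly greater than the inserted value down to the next row. The recording tableau Q records, in position (i, j), the step at which that cell was added to P.
  Insert 5 (step 1): P = [5];  Q = [1]
  Insert 4 (step 2): P = [4] / [5];  Q = [1] / [2]
  Insert 6 (step 3): P = [4, 6] / [5];  Q = [1, 3] / [2]
  Insert 3 (step 4): P = [3, 6] / [4] / [5];  Q = [1, 3] / [2] / [4]
  Insert 7 (step 5): P = [3, 6, 7] / [4] / [5];  Q = [1, 3, 5] / [2] / [4]
  Insert 1 (step 6): P = [1, 6, 7] / [3] / [4] / [5];  Q = [1, 3, 5] / [2] / [4] / [6]
  Insert 2 (step 7): P = [1, 2, 7] / [3, 6] / [4] / [5];  Q = [1, 3, 5] / [2, 7] / [4] / [6]
Final shape: (3, 2, 1, 1).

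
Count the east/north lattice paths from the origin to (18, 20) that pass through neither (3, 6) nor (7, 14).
Number of paths = 26138577570

Inclusion–exclusion. Total paths: C(38, 18) = 33578000610. Through P₁: C(9, 3)·C(29, 15) = 6514935840. Through P₂: C(21, 7)·C(17, 11) = 1439081280. Since P₁ is strictly southwest of P₂, a monotone path through both must visit P₁ then P₂; paths through both = C(9, 3)·C(12, 4)·C(17, 11) = 514594080. Avoid both = 33578000610 − 6514935840 − 1439081280 + 514594080 = 26138577570.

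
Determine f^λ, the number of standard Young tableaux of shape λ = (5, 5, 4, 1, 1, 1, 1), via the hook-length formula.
# SYT of shape (5, 5, 4, 1, 1, 1, 1) = 3508596

Hook-length formula: f^λ = n! / Π hook(c), product over all cells c of the Young diagram. For λ = (5, 5, 4, 1, 1, 1, 1), n = 18 boxes. Hook lengths by row (left-to-right, top-to-bottom): [11, 6, 5, 4, 2]; [10, 5, 4, 3, 1]; [8, 3, 2, 1]; [4]; [3]; [2]; [1]. Product of hooks = 1824768000. So f^λ = 18! / 1824768000 = 6402373705728000 / 1824768000 = 3508596.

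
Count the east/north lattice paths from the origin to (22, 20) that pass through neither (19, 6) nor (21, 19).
Number of paths = 251143553620

Inclusion–exclusion. Total paths: C(42, 22) = 513791607420. Through P₁: C(25, 19)·C(17, 3) = 120428000. Through P₂: C(40, 21)·C(2, 1) = 262564816800. Since P₁ is strictly southwest of P₂, a monotone path through both must visit P₁ then P₂; paths through both = C(25, 19)·C(15, 2)·C(2, 1) = 37191000. Avoid both = 513791607420 − 120428000 − 262564816800 + 37191000 = 251143553620.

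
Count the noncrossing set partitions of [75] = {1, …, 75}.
C_75 = 1221395654430378811828760722007962130791020

These noncrossing partitions are counted by the Catalan number C_n = (1/(n + 1)) · C(2n, n). For n = 75: C_75 = (1/76) · C(150, 75) = 92826069736708789698985814872605121940117520/76 = 1221395654430378811828760722007962130791020.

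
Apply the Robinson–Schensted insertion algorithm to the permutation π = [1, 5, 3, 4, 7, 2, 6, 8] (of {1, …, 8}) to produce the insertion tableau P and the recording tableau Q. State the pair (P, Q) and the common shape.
P = [1, 2, 4, 6, 8] / [3, 7] / [5];  Q = [1, 2, 4, 5, 8] / [3, 7] / [6];  common shape = (5, 2, 1)

Row-insert the values π_1, π_2, … into P one at a time, bumping the leftmost entry strictly greater than the inserted value down to the next row. The recording tableau Q records, in position (i, j), the step at which that cell was added to P.
  Insert 1 (step 1): P = [1];  Q = [1]
  Insert 5 (step 2): P = [1, 5];  Q = [1, 2]
  Insert 3 (step 3): P = [1, 3] / [5];  Q = [1, 2] / [3]
  Insert 4 (step 4): P = [1, 3, 4] / [5];  Q = [1, 2, 4] / [3]
  Insert 7 (step 5): P = [1, 3, 4, 7] / [5];  Q = [1, 2, 4, 5] / [3]
  Insert 2 (step 6): P = [1, 2, 4, 7] / [3] / [5];  Q = [1, 2, 4, 5] / [3] / [6]
  Insert 6 (step 7): P = [1, 2, 4, 6] / [3, 7] / [5];  Q = [1, 2, 4, 5] / [3, 7] / [6]
  Insert 8 (step 8): P = [1, 2, 4, 6, 8] / [3, 7] / [5];  Q = [1, 2, 4, 5, 8] / [3, 7] / [6]
Final shape: (5, 2, 1).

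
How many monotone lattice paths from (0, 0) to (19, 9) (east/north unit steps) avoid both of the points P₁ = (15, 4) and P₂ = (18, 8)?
Number of paths = 3565294

Inclusion–exclusion. Total paths: C(28, 19) = 6906900. Through P₁: C(19, 15)·C(9, 4) = 488376. Through P₂: C(26, 18)·C(2, 1) = 3124550. Since P₁ is strictly southwest of P₂, a monotone path through both must visit P₁ then P₂; paths through both = C(19, 15)·C(7, 3)·C(2, 1) = 271320. Avoid both = 6906900 − 488376 − 3124550 + 271320 = 3565294.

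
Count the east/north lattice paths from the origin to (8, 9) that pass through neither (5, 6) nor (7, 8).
Number of paths = 7744

Inclusion–exclusion. Total paths: C(17, 8) = 24310. Through P₁: C(11, 5)·C(6, 3) = 9240. Through P₂: C(15, 7)·C(2, 1) = 12870. Since P₁ is strictly southwest of P₂, a monotone path through both must visit P₁ then P₂; paths through both = C(11, 5)·C(4, 2)·C(2, 1) = 5544. Avoid both = 24310 − 9240 − 12870 + 5544 = 7744.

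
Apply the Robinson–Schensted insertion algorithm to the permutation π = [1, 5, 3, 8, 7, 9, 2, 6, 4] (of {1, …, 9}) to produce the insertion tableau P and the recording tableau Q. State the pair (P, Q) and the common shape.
P = [1, 2, 4, 9] / [3, 6] / [5, 7] / [8];  Q = [1, 2, 4, 6] / [3, 5] / [7, 8] / [9];  common shape = (4, 2, 2, 1)

Row-insert the values π_1, π_2, … into P one at a time, bumping the leftmost entry strictly greater than the inserted value down to the next row. The recording tableau Q records, in position (i, j), the step at which that cell was added to P.
  Insert 1 (step 1): P = [1];  Q = [1]
  Insert 5 (step 2): P = [1, 5];  Q = [1, 2]
  Insert 3 (step 3): P = [1, 3] / [5];  Q = [1, 2] / [3]
  Insert 8 (step 4): P = [1, 3, 8] / [5];  Q = [1, 2, 4] / [3]
  Insert 7 (step 5): P = [1, 3, 7] / [5, 8];  Q = [1, 2, 4] / [3, 5]
  Insert 9 (step 6): P = [1, 3, 7, 9] / [5, 8];  Q = [1, 2, 4, 6] / [3, 5]
  Insert 2 (step 7): P = [1, 2, 7, 9] / [3, 8] / [5];  Q = [1, 2, 4, 6] / [3, 5] / [7]
  Insert 6 (step 8): P = [1, 2, 6, 9] / [3, 7] / [5, 8];  Q = [1, 2, 4, 6] / [3, 5] / [7, 8]
  Insert 4 (step 9): P = [1, 2, 4, 9] / [3, 6] / [5, 7] / [8];  Q = [1, 2, 4, 6] / [3, 5] / [7, 8] / [9]
Final shape: (4, 2, 2, 1).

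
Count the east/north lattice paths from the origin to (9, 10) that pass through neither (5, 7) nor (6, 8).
Number of paths = 50468

Inclusion–exclusion. Total paths: C(19, 9) = 92378. Through P₁: C(12, 5)·C(7, 4) = 27720. Through P₂: C(14, 6)·C(5, 3) = 30030. Since P₁ is strictly southwest of P₂, a monotone path through both must visit P₁ then P₂; paths through both = C(12, 5)·C(2, 1)·C(5, 3) = 15840. Avoid both = 92378 − 27720 − 30030 + 15840 = 50468.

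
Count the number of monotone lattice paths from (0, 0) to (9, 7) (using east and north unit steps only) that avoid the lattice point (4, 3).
Number of paths = 7030

Total paths from (0, 0) to (9, 7): C(16, 9) = 11440. Paths through (4, 3): (paths (0, 0) → (4, 3)) × (paths (4, 3) → (9, 7)) = C(7, 4) · C(9, 5) = 35 · 126 = 4410. Avoidance count = 11440 − 4410 = 7030.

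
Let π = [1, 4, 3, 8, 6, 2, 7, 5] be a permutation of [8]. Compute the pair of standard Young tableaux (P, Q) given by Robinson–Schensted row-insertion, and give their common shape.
P = [1, 2, 5, 7] / [3, 6] / [4, 8];  Q = [1, 2, 4, 7] / [3, 5] / [6, 8];  common shape = (4, 2, 2)

Row-insert the values π_1, π_2, … into P one at a time, bumping the leftmost entry strictly greater than the inserted value down to the next row. The recording tableau Q records, in position (i, j), the step at which that cell was added to P.
  Insert 1 (step 1): P = [1];  Q = [1]
  Insert 4 (step 2): P = [1, 4];  Q = [1, 2]
  Insert 3 (step 3): P = [1, 3] / [4];  Q = [1, 2] / [3]
  Insert 8 (step 4): P = [1, 3, 8] / [4];  Q = [1, 2, 4] / [3]
  Insert 6 (step 5): P = [1, 3, 6] / [4, 8];  Q = [1, 2, 4] / [3, 5]
  Insert 2 (step 6): P = [1, 2, 6] / [3, 8] / [4];  Q = [1, 2, 4] / [3, 5] / [6]
  Insert 7 (step 7): P = [1, 2, 6, 7] / [3, 8] / [4];  Q = [1, 2, 4, 7] / [3, 5] / [6]
  Insert 5 (step 8): P = [1, 2, 5, 7] / [3, 6] / [4, 8];  Q = [1, 2, 4, 7] / [3, 5] / [6, 8]
Final shape: (4, 2, 2).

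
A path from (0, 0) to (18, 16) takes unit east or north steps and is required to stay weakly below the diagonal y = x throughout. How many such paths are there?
Number of paths = 347993910

By the reflection principle (André's argument), the number of monotone paths to (18, 16) with n ≤ m that never go above y = x is C(34, 18) − C(34, 19) = 2203961430 − 1855967520 = 347993910.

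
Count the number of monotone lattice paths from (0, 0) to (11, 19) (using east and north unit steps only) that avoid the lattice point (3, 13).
Number of paths = 52945620

Total paths from (0, 0) to (11, 19): C(30, 11) = 54627300. Paths through (3, 13): (paths (0, 0) → (3, 13)) × (paths (3, 13) → (11, 19)) = C(16, 3) · C(14, 8) = 560 · 3003 = 1681680. Avoidance count = 54627300 − 1681680 = 52945620.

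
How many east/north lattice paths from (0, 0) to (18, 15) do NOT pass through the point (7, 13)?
Number of paths = 1031111760

Total paths from (0, 0) to (18, 15): C(33, 18) = 1037158320. Paths through (7, 13): (paths (0, 0) → (7, 13)) × (paths (7, 13) → (18, 15)) = C(20, 7) · C(13, 11) = 77520 · 78 = 6046560. Avoidance count = 1037158320 − 6046560 = 1031111760.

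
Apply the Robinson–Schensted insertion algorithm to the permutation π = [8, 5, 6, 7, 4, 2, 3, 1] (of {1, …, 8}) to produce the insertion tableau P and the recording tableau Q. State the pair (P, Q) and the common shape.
P = [1, 3, 7] / [2, 6] / [4] / [5] / [8];  Q = [1, 3, 4] / [2, 7] / [5] / [6] / [8];  common shape = (3, 2, 1, 1, 1)

Row-insert the values π_1, π_2, … into P one at a time, bumping the leftmost entry strictly greater than the inserted value down to the next row. The recording tableau Q records, in position (i, j), the step at which that cell was added to P.
  Insert 8 (step 1): P = [8];  Q = [1]
  Insert 5 (step 2): P = [5] / [8];  Q = [1] / [2]
  Insert 6 (step 3): P = [5, 6] / [8];  Q = [1, 3] / [2]
  Insert 7 (step 4): P = [5, 6, 7] / [8];  Q = [1, 3, 4] / [2]
  Insert 4 (step 5): P = [4, 6, 7] / [5] / [8];  Q = [1, 3, 4] / [2] / [5]
  Insert 2 (step 6): P = [2, 6, 7] / [4] / [5] / [8];  Q = [1, 3, 4] / [2] / [5] / [6]
  Insert 3 (step 7): P = [2, 3, 7] / [4, 6] / [5] / [8];  Q = [1, 3, 4] / [2, 7] / [5] / [6]
  Insert 1 (step 8): P = [1, 3, 7] / [2, 6] / [4] / [5] / [8];  Q = [1, 3, 4] / [2, 7] / [5] / [6] / [8]
Final shape: (3, 2, 1, 1, 1).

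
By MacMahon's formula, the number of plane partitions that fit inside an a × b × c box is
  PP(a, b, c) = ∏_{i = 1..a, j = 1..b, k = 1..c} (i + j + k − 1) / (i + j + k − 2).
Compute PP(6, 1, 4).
PP(6, 1, 4) = 210

Evaluate the triple product over i = 1..6, j = 1..1, k = 1..4. The factors are (2/1) · (3/2) · (4/3) · (5/4) · (3/2) · (4/3) · (5/4) · (6/5) · … (24 factors total). The numerators and denominators telescope so the product is an integer; carrying out the multiplication exactly gives PP(6, 1, 4) = 210.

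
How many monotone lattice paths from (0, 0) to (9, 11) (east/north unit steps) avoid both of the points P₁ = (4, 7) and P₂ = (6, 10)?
Number of paths = 107548

Inclusion–exclusion. Total paths: C(20, 9) = 167960. Through P₁: C(11, 4)·C(9, 5) = 41580. Through P₂: C(16, 6)·C(4, 3) = 32032. Since P₁ is strictly southwest of P₂, a monotone path through both must visit P₁ then P₂; paths through both = C(11, 4)·C(5, 2)·C(4, 3) = 13200. Avoid both = 167960 − 41580 − 32032 + 13200 = 107548.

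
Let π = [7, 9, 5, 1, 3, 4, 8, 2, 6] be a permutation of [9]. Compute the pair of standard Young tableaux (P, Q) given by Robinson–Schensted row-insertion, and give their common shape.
P = [1, 2, 4, 6] / [3, 8] / [5, 9] / [7];  Q = [1, 2, 6, 7] / [3, 5] / [4, 9] / [8];  common shape = (4, 2, 2, 1)

Row-insert the values π_1, π_2, … into P one at a time, bumping the leftmost entry strictly greater than the inserted value down to the next row. The recording tableau Q records, in position (i, j), the step at which that cell was added to P.
  Insert 7 (step 1): P = [7];  Q = [1]
  Insert 9 (step 2): P = [7, 9];  Q = [1, 2]
  Insert 5 (step 3): P = [5, 9] / [7];  Q = [1, 2] / [3]
  Insert 1 (step 4): P = [1, 9] / [5] / [7];  Q = [1, 2] / [3] / [4]
  Insert 3 (step 5): P = [1, 3] / [5, 9] / [7];  Q = [1, 2] / [3, 5] / [4]
  Insert 4 (step 6): P = [1, 3, 4] / [5, 9] / [7];  Q = [1, 2, 6] / [3, 5] / [4]
  Insert 8 (step 7): P = [1, 3, 4, 8] / [5, 9] / [7];  Q = [1, 2, 6, 7] / [3, 5] / [4]
  Insert 2 (step 8): P = [1, 2, 4, 8] / [3, 9] / [5] / [7];  Q = [1, 2, 6, 7] / [3, 5] / [4] / [8]
  Insert 6 (step 9): P = [1, 2, 4, 6] / [3, 8] / [5, 9] / [7];  Q = [1, 2, 6, 7] / [3, 5] / [4, 9] / [8]
Final shape: (4, 2, 2, 1).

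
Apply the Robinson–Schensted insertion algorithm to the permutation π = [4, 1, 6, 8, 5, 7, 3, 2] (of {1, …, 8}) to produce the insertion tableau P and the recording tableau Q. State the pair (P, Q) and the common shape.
P = [1, 2, 7] / [3, 5, 8] / [4] / [6];  Q = [1, 3, 4] / [2, 5, 6] / [7] / [8];  common shape = (3, 3, 1, 1)

Row-insert the values π_1, π_2, … into P one at a time, bumping the leftmost entry strictly greater than the inserted value down to the next row. The recording tableau Q records, in position (i, j), the step at which that cell was added to P.
  Insert 4 (step 1): P = [4];  Q = [1]
  Insert 1 (step 2): P = [1] / [4];  Q = [1] / [2]
  Insert 6 (step 3): P = [1, 6] / [4];  Q = [1, 3] / [2]
  Insert 8 (step 4): P = [1, 6, 8] / [4];  Q = [1, 3, 4] / [2]
  Insert 5 (step 5): P = [1, 5, 8] / [4, 6];  Q = [1, 3, 4] / [2, 5]
  Insert 7 (step 6): P = [1, 5, 7] / [4, 6, 8];  Q = [1, 3, 4] / [2, 5, 6]
  Insert 3 (step 7): P = [1, 3, 7] / [4, 5, 8] / [6];  Q = [1, 3, 4] / [2, 5, 6] / [7]
  Insert 2 (step 8): P = [1, 2, 7] / [3, 5, 8] / [4] / [6];  Q = [1, 3, 4] / [2, 5, 6] / [7] / [8]
Final shape: (3, 3, 1, 1).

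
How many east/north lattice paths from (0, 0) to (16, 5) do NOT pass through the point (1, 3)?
Number of paths = 19805

Total paths from (0, 0) to (16, 5): C(21, 16) = 20349. Paths through (1, 3): (paths (0, 0) → (1, 3)) × (paths (1, 3) → (16, 5)) = C(4, 1) · C(17, 15) = 4 · 136 = 544. Avoidance count = 20349 − 544 = 19805.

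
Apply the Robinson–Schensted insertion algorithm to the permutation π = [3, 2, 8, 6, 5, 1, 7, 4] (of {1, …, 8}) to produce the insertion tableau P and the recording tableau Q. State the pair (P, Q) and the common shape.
P = [1, 4, 7] / [2, 5] / [3, 6] / [8];  Q = [1, 3, 7] / [2, 4] / [5, 8] / [6];  common shape = (3, 2, 2, 1)

Row-insert the values π_1, π_2, … into P one at a time, bumping the leftmost entry strictly greater than the inserted value down to the next row. The recording tableau Q records, in position (i, j), the step at which that cell was added to P.
  Insert 3 (step 1): P = [3];  Q = [1]
  Insert 2 (step 2): P = [2] / [3];  Q = [1] / [2]
  Insert 8 (step 3): P = [2, 8] / [3];  Q = [1, 3] / [2]
  Insert 6 (step 4): P = [2, 6] / [3, 8];  Q = [1, 3] / [2, 4]
  Insert 5 (step 5): P = [2, 5] / [3, 6] / [8];  Q = [1, 3] / [2, 4] / [5]
  Insert 1 (step 6): P = [1, 5] / [2, 6] / [3] / [8];  Q = [1, 3] / [2, 4] / [5] / [6]
  Insert 7 (step 7): P = [1, 5, 7] / [2, 6] / [3] / [8];  Q = [1, 3, 7] / [2, 4] / [5] / [6]
  Insert 4 (step 8): P = [1, 4, 7] / [2, 5] / [3, 6] / [8];  Q = [1, 3, 7] / [2, 4] / [5, 8] / [6]
Final shape: (3, 2, 2, 1).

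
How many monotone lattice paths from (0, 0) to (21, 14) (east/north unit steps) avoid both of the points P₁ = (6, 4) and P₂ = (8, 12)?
Number of paths = 1621285200

Inclusion–exclusion. Total paths: C(35, 21) = 2319959400. Through P₁: C(10, 6)·C(25, 15) = 686439600. Through P₂: C(20, 8)·C(15, 13) = 13226850. Since P₁ is strictly southwest of P₂, a monotone path through both must visit P₁ then P₂; paths through both = C(10, 6)·C(10, 2)·C(15, 13) = 992250. Avoid both = 2319959400 − 686439600 − 13226850 + 992250 = 1621285200.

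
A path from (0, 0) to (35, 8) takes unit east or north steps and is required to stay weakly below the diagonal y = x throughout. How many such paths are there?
Number of paths = 112784399

By the reflection principle (André's argument), the number of monotone paths to (35, 8) with n ≤ m that never go above y = x is C(43, 35) − C(43, 36) = 145008513 − 32224114 = 112784399.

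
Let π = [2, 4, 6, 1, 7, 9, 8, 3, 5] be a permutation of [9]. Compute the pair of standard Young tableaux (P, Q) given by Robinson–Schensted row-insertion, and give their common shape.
P = [1, 3, 5, 7, 8] / [2, 4, 6] / [9];  Q = [1, 2, 3, 5, 6] / [4, 7, 9] / [8];  common shape = (5, 3, 1)

Row-insert the values π_1, π_2, … into P one at a time, bumping the leftmost entry strictly greater than the inserted value down to the next row. The recording tableau Q records, in position (i, j), the step at which that cell was added to P.
  Insert 2 (step 1): P = [2];  Q = [1]
  Insert 4 (step 2): P = [2, 4];  Q = [1, 2]
  Insert 6 (step 3): P = [2, 4, 6];  Q = [1, 2, 3]
  Insert 1 (step 4): P = [1, 4, 6] / [2];  Q = [1, 2, 3] / [4]
  Insert 7 (step 5): P = [1, 4, 6, 7] / [2];  Q = [1, 2, 3, 5] / [4]
  Insert 9 (step 6): P = [1, 4, 6, 7, 9] / [2];  Q = [1, 2, 3, 5, 6] / [4]
  Insert 8 (step 7): P = [1, 4, 6, 7, 8] / [2, 9];  Q = [1, 2, 3, 5, 6] / [4, 7]
  Insert 3 (step 8): P = [1, 3, 6, 7, 8] / [2, 4] / [9];  Q = [1, 2, 3, 5, 6] / [4, 7] / [8]
  Insert 5 (step 9): P = [1, 3, 5, 7, 8] / [2, 4, 6] / [9];  Q = [1, 2, 3, 5, 6] / [4, 7, 9] / [8]
Final shape: (5, 3, 1).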